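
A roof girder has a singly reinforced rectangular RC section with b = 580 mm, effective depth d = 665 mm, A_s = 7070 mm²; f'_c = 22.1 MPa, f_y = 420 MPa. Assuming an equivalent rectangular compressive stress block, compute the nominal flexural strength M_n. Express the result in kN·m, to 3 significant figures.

M_n ≈ 1570 kN·m

T = A_s f_y = 7070 × 420 = 2969400 N = 2969.4 kN.
From C = T: a = T/(0.85 f'_c b) = 2969400/(0.85 × 22.1 × 580) = 272.54 mm.
M_n = T(d − a/2) = 2969.4 kN × (665 − 136.27) mm = 1570.01 kN·m.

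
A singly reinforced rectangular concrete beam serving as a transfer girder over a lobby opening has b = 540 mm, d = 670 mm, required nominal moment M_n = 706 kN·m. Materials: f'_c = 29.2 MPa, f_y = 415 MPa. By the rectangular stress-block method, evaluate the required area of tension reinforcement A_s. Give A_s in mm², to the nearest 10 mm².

A_s ≈ 2710 mm²

With M_n = 0.85 f'_c a b (d − a/2), solve the quadratic for a:
a = d − √(d² − 2M_n/(0.85 f'_c b)) = 670 − √(670² − 2 × 706×10⁶/(0.85 × 29.2 × 540)) = 83.87 mm.
A_s = 0.85 f'_c a b / f_y = 0.85 × 29.2 × 83.87 × 540 / 415 = 2708.7 mm².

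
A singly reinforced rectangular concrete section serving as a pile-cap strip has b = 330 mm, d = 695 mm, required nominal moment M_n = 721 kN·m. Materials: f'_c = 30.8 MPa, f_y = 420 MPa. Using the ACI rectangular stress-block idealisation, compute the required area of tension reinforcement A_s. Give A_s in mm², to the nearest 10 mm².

With M_n = 0.85 f'_c a b (d − a/2), solve the quadratic for a:
a = d − √(d² − 2M_n/(0.85 f'_c b)) = 695 − √(695² − 2 × 721×10⁶/(0.85 × 30.8 × 330)) = 132.76 mm.
A_s = 0.85 f'_c a b / f_y = 0.85 × 30.8 × 132.76 × 330 / 420 = 2730.9 mm².

A_s ≈ 2730 mm²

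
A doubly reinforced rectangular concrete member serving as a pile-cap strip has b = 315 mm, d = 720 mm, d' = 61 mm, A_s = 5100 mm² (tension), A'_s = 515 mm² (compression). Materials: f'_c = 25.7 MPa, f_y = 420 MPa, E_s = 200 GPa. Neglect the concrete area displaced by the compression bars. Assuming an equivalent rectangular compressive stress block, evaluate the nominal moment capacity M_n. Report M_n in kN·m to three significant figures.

M_n ≈ 1260 kN·m

Assume both tension and compression steel yield.
Net tension couple steel: A_s − A'_s = 4585 mm².
a = (A_s − A'_s) f_y / (0.85 f'_c b) = 1925700/(0.85 × 25.7 × 315) = 279.85 mm.
c = a/β₁ = 279.85/0.85 = 329.24 mm; ε'_s = 0.003(c − d')/c = 0.0024 ≥ f_y/E_s = 0.0021, so compression steel does yield.
M_n = (A_s − A'_s) f_y (d − a/2) + A'_s f_y (d − d') = [1925700 × (720 − 139.925) + 216300 × (720 − 61)] × 10⁻⁶ = 1117.05 + 142.54 = 1259.59 kN·m.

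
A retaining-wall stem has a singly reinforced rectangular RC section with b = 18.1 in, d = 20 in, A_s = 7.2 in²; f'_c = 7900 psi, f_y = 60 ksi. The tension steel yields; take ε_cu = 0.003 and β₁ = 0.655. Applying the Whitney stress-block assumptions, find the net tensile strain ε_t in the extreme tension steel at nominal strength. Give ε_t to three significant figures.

ε_t ≈ 0.00806

a = A_s f_y/(0.85 f'_c b) = 3.554 in.
β₁ = 0.655, so c = a/β₁ = 3.554/0.655 = 5.426 in.
From the linear strain diagram with ε_cu = 0.003: ε_t = 0.003 (d − c)/c = 0.003 × (20 − 5.426)/5.426 = 0.00806.
Since ε_t ≥ 0.005, the section is tension-controlled.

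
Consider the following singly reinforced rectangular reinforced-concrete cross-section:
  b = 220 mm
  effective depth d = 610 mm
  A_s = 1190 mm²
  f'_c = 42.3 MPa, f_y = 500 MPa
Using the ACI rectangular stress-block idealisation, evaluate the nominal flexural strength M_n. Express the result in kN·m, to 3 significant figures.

T = A_s f_y = 1190 × 500 = 595000 N = 595 kN.
From C = T: a = T/(0.85 f'_c b) = 595000/(0.85 × 42.3 × 220) = 75.22 mm.
M_n = T(d − a/2) = 595 kN × (610 − 37.61) mm = 340.57 kN·m.

M_n ≈ 341 kN·m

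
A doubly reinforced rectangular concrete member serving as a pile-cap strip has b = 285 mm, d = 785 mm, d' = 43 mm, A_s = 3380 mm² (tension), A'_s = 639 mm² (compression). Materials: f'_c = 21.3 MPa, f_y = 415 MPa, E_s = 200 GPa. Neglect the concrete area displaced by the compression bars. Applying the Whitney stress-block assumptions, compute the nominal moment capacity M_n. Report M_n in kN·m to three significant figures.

M_n ≈ 964 kN·m

Assume both tension and compression steel yield.
Net tension couple steel: A_s − A'_s = 2741 mm².
a = (A_s − A'_s) f_y / (0.85 f'_c b) = 1137515/(0.85 × 21.3 × 285) = 220.45 mm.
c = a/β₁ = 220.45/0.85 = 259.35 mm; ε'_s = 0.003(c − d')/c = 0.0025 ≥ f_y/E_s = 0.0021, so compression steel does yield.
M_n = (A_s − A'_s) f_y (d − a/2) + A'_s f_y (d − d') = [1137515 × (785 − 110.225) + 265185 × (785 − 43)] × 10⁻⁶ = 767.57 + 196.77 = 964.34 kN·m.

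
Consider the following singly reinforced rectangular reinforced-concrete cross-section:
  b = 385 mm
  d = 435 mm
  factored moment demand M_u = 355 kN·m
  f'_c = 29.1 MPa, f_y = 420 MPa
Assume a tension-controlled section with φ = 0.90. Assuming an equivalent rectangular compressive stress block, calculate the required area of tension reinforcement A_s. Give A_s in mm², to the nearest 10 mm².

M_n = M_u/φ = 355/0.90 = 394.444 kN·m.
With M_n = 0.85 f'_c a b (d − a/2), solve the quadratic for a:
a = d − √(d² − 2M_n/(0.85 f'_c b)) = 435 − √(435² − 2 × 394.444×10⁶/(0.85 × 29.1 × 385)) = 108.83 mm.
A_s = 0.85 f'_c a b / f_y = 0.85 × 29.1 × 108.83 × 385 / 420 = 2467.6 mm².

A_s ≈ 2470 mm²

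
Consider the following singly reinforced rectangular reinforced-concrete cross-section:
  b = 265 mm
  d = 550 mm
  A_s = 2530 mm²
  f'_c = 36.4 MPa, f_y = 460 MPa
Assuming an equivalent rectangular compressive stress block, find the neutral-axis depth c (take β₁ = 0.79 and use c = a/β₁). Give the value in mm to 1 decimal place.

c ≈ 179.7 mm

T = A_s f_y = 2530 × 460 = 1163800 N = 1163.8 kN.
Setting C = 0.85 f'_c a b equal to T: a = 1163800/(0.85 × 36.4 × 265) = 141.942 mm.
With β₁ = 0.79, c = a/β₁ = 141.942/0.79 = 179.7 mm.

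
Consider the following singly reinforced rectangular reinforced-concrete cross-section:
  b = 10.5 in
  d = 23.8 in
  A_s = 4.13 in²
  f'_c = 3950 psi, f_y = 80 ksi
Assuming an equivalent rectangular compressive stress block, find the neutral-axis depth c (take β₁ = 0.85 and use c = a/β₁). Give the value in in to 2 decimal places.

T = A_s f_y = 4.13 × 80 = 330.4 kips.
a = T/(0.85 f'_c b) = 330.4/(0.85 × 3.95 × 10.5) = 9.3721 in.
With β₁ = 0.85, c = a/β₁ = 9.3721/0.85 = 11.03 in.

c ≈ 11.03 in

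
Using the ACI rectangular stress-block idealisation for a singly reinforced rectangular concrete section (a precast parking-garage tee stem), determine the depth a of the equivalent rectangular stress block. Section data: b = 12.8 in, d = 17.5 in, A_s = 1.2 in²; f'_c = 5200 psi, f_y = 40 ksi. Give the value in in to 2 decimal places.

a ≈ 0.85 in

T = A_s f_y = 1.2 × 40 = 48 kips.
a = T/(0.85 f'_c b) = 48/(0.85 × 5.2 × 12.8) = 0.85 in.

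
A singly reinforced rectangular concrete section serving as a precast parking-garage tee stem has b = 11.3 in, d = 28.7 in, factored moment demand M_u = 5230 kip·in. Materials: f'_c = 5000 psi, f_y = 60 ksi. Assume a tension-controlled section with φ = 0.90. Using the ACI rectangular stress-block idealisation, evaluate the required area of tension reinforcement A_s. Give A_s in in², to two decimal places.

M_n = M_u/φ = 5230/0.90 = 5811.11 kip·in.
From M_n = 0.85 f'_c a b (d − a/2):
a = d − √(d² − 2M_n/(0.85 f'_c b)) = 28.7 − √(28.7² − 2 × 5811.11/(0.85 × 5 × 11.3)) = 4.582 in.
A_s = 0.85 f'_c a b / f_y = 0.85 × 5 × 4.582 × 11.3 / 60 = 3.668 in².

A_s ≈ 3.67 in²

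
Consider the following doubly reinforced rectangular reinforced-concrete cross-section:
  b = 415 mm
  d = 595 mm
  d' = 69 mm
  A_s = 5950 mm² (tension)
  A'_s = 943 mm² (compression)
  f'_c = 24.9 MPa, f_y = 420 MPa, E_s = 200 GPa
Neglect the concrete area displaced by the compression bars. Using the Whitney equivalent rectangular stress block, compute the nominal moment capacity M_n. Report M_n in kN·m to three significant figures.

M_n ≈ 1210 kN·m

Assume both tension and compression steel yield.
Net tension couple steel: A_s − A'_s = 5007 mm².
a = (A_s − A'_s) f_y / (0.85 f'_c b) = 2102940/(0.85 × 24.9 × 415) = 239.42 mm.
c = a/β₁ = 239.42/0.85 = 281.67 mm; ε'_s = 0.003(c − d')/c = 0.0023 ≥ f_y/E_s = 0.0021, so compression steel does yield.
M_n = (A_s − A'_s) f_y (d − a/2) + A'_s f_y (d − d') = [2102940 × (595 − 119.71) + 396060 × (595 − 69)] × 10⁻⁶ = 999.51 + 208.33 = 1207.84 kN·m.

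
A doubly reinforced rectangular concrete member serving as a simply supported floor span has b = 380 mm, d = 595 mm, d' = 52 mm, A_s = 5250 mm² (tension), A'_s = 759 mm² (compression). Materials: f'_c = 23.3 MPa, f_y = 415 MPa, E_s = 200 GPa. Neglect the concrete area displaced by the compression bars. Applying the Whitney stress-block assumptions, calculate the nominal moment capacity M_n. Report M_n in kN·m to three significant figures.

Assume both tension and compression steel yield.
Net tension couple steel: A_s − A'_s = 4491 mm².
a = (A_s − A'_s) f_y / (0.85 f'_c b) = 1863765/(0.85 × 23.3 × 380) = 247.65 mm.
c = a/β₁ = 247.65/0.85 = 291.35 mm; ε'_s = 0.003(c − d')/c = 0.0025 ≥ f_y/E_s = 0.0021, so compression steel does yield.
M_n = (A_s − A'_s) f_y (d − a/2) + A'_s f_y (d − d') = [1863765 × (595 − 123.825) + 314985 × (595 − 52)] × 10⁻⁶ = 878.16 + 171.04 = 1049.20 kN·m.

M_n ≈ 1050 kN·m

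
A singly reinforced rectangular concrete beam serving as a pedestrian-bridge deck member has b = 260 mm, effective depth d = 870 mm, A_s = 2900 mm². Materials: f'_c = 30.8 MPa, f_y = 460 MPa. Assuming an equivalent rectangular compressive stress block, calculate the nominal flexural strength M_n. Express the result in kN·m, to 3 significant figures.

T = A_s f_y = 2900 × 460 = 1334000 N = 1334 kN.
From C = T: a = T/(0.85 f'_c b) = 1334000/(0.85 × 30.8 × 260) = 195.98 mm.
M_n = T(d − a/2) = 1334 kN × (870 − 97.99) mm = 1029.86 kN·m.

M_n ≈ 1030 kN·m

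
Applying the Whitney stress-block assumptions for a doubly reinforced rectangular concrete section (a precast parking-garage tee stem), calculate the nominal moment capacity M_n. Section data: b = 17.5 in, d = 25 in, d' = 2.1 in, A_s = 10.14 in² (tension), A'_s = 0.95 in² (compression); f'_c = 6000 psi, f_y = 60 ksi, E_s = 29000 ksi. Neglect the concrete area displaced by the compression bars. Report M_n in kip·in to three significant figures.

M_n ≈ 13400 kip·in

Assume both steels yield.
a = (A_s − A'_s) f_y/(0.85 f'_c b) = (10.14 − 0.95) × 60/(0.85 × 6 × 17.5) = 6.178 in.
c = a/β₁ = 6.178/0.75 = 8.237 in; ε'_s = 0.003(c − d')/c = 0.0022 ≥ ε_y = 0.0021, so the compression steel yields.
M_n = (A_s − A'_s) f_y (d − a/2) + A'_s f_y (d − d') = 551.4 × (25 − 3.089) + 57 × (25 − 2.1) = 12081.7 + 1305.3 = 13387.0 kip·in.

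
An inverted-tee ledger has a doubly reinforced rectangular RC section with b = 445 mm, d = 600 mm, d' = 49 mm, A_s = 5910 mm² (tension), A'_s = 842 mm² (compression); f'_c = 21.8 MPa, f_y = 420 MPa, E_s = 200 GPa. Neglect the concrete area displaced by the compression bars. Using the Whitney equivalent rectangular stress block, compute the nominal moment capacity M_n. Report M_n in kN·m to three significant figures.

M_n ≈ 1200 kN·m

Assume both tension and compression steel yield.
Net tension couple steel: A_s − A'_s = 5068 mm².
a = (A_s − A'_s) f_y / (0.85 f'_c b) = 2128560/(0.85 × 21.8 × 445) = 258.14 mm.
c = a/β₁ = 258.14/0.85 = 303.69 mm; ε'_s = 0.003(c − d')/c = 0.0025 ≥ f_y/E_s = 0.0021, so compression steel does yield.
M_n = (A_s − A'_s) f_y (d − a/2) + A'_s f_y (d − d') = [2128560 × (600 − 129.07) + 353640 × (600 − 49)] × 10⁻⁶ = 1002.40 + 194.86 = 1197.26 kN·m.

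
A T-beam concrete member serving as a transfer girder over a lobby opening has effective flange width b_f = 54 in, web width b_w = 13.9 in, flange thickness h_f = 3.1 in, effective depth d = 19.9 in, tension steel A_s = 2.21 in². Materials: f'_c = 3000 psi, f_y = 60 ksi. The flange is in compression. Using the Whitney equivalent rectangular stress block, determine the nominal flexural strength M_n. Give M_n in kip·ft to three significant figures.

M_n ≈ 215 kip·ft

Tension: T = A_s f_y = 2.21 × 60 = 132.6 kips.
Try a within the flange: a = T/(0.85 f'_c b_f) = 132.6/(0.85 × 3 × 54) = 0.963 in.
Since a = 0.963 ≤ h_f = 3.1 in, the stress block lies entirely in the flange; analyse as a rectangular beam of width b_f.
M_n = T(d − a/2) = 132.6 × (19.9 − 0.4815) = 2574.9 kip·in.
M_n = 2574.9/12 = 214.58 kip·ft.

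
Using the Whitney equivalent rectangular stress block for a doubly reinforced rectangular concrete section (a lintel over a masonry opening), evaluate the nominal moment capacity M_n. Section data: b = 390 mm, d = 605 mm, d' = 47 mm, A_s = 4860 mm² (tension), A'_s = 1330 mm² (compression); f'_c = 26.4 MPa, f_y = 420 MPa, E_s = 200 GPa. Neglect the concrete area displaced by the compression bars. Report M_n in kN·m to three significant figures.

M_n ≈ 1080 kN·m

Assume both tension and compression steel yield.
Net tension couple steel: A_s − A'_s = 3530 mm².
a = (A_s − A'_s) f_y / (0.85 f'_c b) = 1482600/(0.85 × 26.4 × 390) = 169.41 mm.
c = a/β₁ = 169.41/0.85 = 199.31 mm; ε'_s = 0.003(c − d')/c = 0.0023 ≥ f_y/E_s = 0.0021, so compression steel does yield.
M_n = (A_s − A'_s) f_y (d − a/2) + A'_s f_y (d − d') = [1482600 × (605 − 84.705) + 558600 × (605 − 47)] × 10⁻⁶ = 771.39 + 311.70 = 1083.09 kN·m.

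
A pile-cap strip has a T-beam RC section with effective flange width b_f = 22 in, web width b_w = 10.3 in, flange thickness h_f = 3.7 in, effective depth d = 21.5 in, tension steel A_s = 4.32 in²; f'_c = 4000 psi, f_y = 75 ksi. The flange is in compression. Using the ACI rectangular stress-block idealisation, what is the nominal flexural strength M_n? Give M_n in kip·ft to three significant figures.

M_n ≈ 521 kip·ft

Tension: T = A_s f_y = 4.32 × 75 = 324 kips.
Try a within the flange: a = T/(0.85 f'_c b_f) = 324/(0.85 × 4 × 22) = 4.332 in.
a = 4.332 > h_f = 3.7 in: the block extends into the web. Split into flange-overhang and web parts.
C_f = 0.85 f'_c (b_f − b_w) h_f = 0.85 × 4 × (22 − 10.3) × 3.7 = 147.2 kips.
Remaining web compression depth: a_w = (T − C_f)/(0.85 f'_c b_w) = (324 − 147.2)/(0.85 × 4 × 10.3) = 5.049 in.
M_n = C_f(d − h_f/2) + (T − C_f)(d − a_w/2) = 147.2 × (21.5 − 1.85) + 176.8 × (21.5 − 2.5245) = 2892.5 + 3354.9 = 6247.4 kip·in.
M_n = 6247.4/12 = 520.62 kip·ft.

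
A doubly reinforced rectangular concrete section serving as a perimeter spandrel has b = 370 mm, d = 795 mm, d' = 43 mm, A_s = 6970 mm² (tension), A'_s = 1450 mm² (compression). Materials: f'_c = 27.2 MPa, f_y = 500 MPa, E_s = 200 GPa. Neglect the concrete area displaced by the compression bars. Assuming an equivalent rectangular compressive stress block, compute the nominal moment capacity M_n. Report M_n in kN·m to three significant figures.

Assume both tension and compression steel yield.
Net tension couple steel: A_s − A'_s = 5520 mm².
a = (A_s − A'_s) f_y / (0.85 f'_c b) = 2760000/(0.85 × 27.2 × 370) = 322.64 mm.
c = a/β₁ = 322.64/0.85 = 379.58 mm; ε'_s = 0.003(c − d')/c = 0.0027 ≥ f_y/E_s = 0.0025, so compression steel does yield.
M_n = (A_s − A'_s) f_y (d − a/2) + A'_s f_y (d − d') = [2760000 × (795 − 161.32) + 725000 × (795 − 43)] × 10⁻⁶ = 1748.96 + 545.20 = 2294.16 kN·m.

M_n ≈ 2290 kN·m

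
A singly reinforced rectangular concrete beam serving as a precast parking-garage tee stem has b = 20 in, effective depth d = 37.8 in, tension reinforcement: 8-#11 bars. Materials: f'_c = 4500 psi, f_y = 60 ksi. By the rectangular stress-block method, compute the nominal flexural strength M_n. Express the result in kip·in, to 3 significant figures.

A_s = 8 × 1.56 = 12.48 in².
T = A_s f_y = 12.48 × 60 = 748.8 kips.
a = T/(0.85 f'_c b) = 748.8/(0.85 × 4.5 × 20) = 9.788 in.
M_n = T(d − a/2) = 748.8 × (37.8 − 4.894) = 24640.0 kip·in.

M_n ≈ 24600 kip·in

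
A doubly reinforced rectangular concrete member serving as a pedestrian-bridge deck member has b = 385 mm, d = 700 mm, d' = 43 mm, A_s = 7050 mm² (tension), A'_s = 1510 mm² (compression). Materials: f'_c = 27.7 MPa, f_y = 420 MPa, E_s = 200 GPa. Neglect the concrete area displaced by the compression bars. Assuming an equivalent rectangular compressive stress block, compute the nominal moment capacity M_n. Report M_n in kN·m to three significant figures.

Assume both tension and compression steel yield.
Net tension couple steel: A_s − A'_s = 5540 mm².
a = (A_s − A'_s) f_y / (0.85 f'_c b) = 2326800/(0.85 × 27.7 × 385) = 256.68 mm.
c = a/β₁ = 256.68/0.85 = 301.98 mm; ε'_s = 0.003(c − d')/c = 0.0026 ≥ f_y/E_s = 0.0021, so compression steel does yield.
M_n = (A_s − A'_s) f_y (d − a/2) + A'_s f_y (d − d') = [2326800 × (700 − 128.34) + 634200 × (700 − 43)] × 10⁻⁶ = 1330.14 + 416.67 = 1746.81 kN·m.

M_n ≈ 1750 kN·m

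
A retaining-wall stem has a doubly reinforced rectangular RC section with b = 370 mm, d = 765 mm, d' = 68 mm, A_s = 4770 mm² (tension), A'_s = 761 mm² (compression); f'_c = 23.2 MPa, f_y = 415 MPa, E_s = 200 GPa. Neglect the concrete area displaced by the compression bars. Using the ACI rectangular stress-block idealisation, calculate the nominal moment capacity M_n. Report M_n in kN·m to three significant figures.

Assume both tension and compression steel yield.
Net tension couple steel: A_s − A'_s = 4009 mm².
a = (A_s − A'_s) f_y / (0.85 f'_c b) = 1663735/(0.85 × 23.2 × 370) = 228.02 mm.
c = a/β₁ = 228.02/0.85 = 268.26 mm; ε'_s = 0.003(c − d')/c = 0.0022 ≥ f_y/E_s = 0.0021, so compression steel does yield.
M_n = (A_s − A'_s) f_y (d − a/2) + A'_s f_y (d − d') = [1663735 × (765 − 114.01) + 315815 × (765 − 68)] × 10⁻⁶ = 1083.07 + 220.12 = 1303.19 kN·m.

M_n ≈ 1300 kN·m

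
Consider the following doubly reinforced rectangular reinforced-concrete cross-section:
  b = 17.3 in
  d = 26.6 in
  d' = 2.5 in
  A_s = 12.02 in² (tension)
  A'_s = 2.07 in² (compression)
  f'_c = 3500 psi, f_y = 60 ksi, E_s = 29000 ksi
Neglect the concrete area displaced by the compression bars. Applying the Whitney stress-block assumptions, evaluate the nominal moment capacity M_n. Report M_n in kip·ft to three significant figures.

M_n ≈ 1280 kip·ft

Assume both steels yield.
a = (A_s − A'_s) f_y/(0.85 f'_c b) = (12.02 − 2.07) × 60/(0.85 × 3.5 × 17.3) = 11.600 in.
c = a/β₁ = 11.600/0.85 = 13.647 in; ε'_s = 0.003(c − d')/c = 0.0025 ≥ ε_y = 0.0021, so the compression steel yields.
M_n = (A_s − A'_s) f_y (d − a/2) + A'_s f_y (d − d') = 597 × (26.6 − 5.8) + 124.2 × (26.6 − 2.5) = 12417.6 + 2993.2 = 15410.8 kip·in = 15410.8/12 = 1284.23 kip·ft.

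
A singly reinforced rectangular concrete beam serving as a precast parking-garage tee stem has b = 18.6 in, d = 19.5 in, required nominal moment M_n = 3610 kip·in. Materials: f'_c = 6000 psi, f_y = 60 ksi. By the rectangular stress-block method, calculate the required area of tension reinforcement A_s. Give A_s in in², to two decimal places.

From M_n = 0.85 f'_c a b (d − a/2):
a = d − √(d² − 2M_n/(0.85 f'_c b)) = 19.5 − √(19.5² − 2 × 3610/(0.85 × 6 × 18.6)) = 2.060 in.
A_s = 0.85 f'_c a b / f_y = 0.85 × 6 × 2.060 × 18.6 / 60 = 3.257 in².

A_s ≈ 3.26 in²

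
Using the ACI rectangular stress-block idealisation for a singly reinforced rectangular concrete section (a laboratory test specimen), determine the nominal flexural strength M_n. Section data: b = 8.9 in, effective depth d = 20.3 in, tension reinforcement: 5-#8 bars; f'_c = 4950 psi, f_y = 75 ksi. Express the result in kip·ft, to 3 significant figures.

A_s = 5 × 0.79 = 3.95 in².
T = A_s f_y = 3.95 × 75 = 296.25 kips.
a = T/(0.85 f'_c b) = 296.25/(0.85 × 4.95 × 8.9) = 7.911 in.
M_n = T(d − a/2) = 296.25 × (20.3 − 3.9555) = 4842.1 kip·in = 4842.1/12 = 403.51 kip·ft.

M_n ≈ 404 kip·ft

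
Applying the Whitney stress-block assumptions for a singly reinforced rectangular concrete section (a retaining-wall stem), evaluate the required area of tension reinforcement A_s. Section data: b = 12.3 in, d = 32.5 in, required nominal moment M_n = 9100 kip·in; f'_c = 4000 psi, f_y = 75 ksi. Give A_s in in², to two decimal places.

A_s ≈ 4.23 in²

From M_n = 0.85 f'_c a b (d − a/2):
a = d − √(d² − 2M_n/(0.85 f'_c b)) = 32.5 − √(32.5² − 2 × 9100/(0.85 × 4 × 12.3)) = 7.579 in.
A_s = 0.85 f'_c a b / f_y = 0.85 × 4 × 7.579 × 12.3 / 75 = 4.226 in².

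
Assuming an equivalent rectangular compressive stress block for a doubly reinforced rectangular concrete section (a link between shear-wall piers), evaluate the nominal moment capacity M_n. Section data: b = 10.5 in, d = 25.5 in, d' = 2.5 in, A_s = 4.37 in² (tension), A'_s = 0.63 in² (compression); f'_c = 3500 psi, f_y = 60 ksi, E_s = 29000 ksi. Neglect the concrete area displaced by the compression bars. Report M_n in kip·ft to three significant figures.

Assume both steels yield.
a = (A_s − A'_s) f_y/(0.85 f'_c b) = (4.37 − 0.63) × 60/(0.85 × 3.5 × 10.5) = 7.184 in.
c = a/β₁ = 7.184/0.85 = 8.452 in; ε'_s = 0.003(c − d')/c = 0.0021 ≥ ε_y = 0.0021, so the compression steel yields.
M_n = (A_s − A'_s) f_y (d − a/2) + A'_s f_y (d − d') = 224.4 × (25.5 − 3.592) + 37.8 × (25.5 − 2.5) = 4916.2 + 869.4 = 5785.6 kip·in = 5785.6/12 = 482.13 kip·ft.

M_n ≈ 482 kip·ft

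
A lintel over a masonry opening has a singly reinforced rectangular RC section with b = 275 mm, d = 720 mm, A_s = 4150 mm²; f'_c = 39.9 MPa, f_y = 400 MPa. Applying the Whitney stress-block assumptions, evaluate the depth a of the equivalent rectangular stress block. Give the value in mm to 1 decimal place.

T = A_s f_y = 4150 × 400 = 1660000 N = 1660 kN.
Setting C = 0.85 f'_c a b equal to T: a = 1660000/(0.85 × 39.9 × 275) = 178.0 mm.

a ≈ 178.0 mm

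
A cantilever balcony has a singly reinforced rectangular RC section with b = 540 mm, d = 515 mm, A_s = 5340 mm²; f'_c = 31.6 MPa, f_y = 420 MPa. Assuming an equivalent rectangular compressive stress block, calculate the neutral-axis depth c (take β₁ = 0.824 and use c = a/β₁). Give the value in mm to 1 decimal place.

T = A_s f_y = 5340 × 420 = 2242800 N = 2242.8 kN.
Setting C = 0.85 f'_c a b equal to T: a = 2242800/(0.85 × 31.6 × 540) = 154.629 mm.
With β₁ = 0.824, c = a/β₁ = 154.629/0.824 = 187.7 mm.

c ≈ 187.7 mm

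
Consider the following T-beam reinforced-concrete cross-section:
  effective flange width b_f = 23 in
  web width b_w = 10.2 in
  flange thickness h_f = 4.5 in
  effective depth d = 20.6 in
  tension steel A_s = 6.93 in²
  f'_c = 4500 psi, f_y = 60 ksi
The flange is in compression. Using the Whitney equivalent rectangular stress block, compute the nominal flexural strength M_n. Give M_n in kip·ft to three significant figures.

Tension: T = A_s f_y = 6.93 × 60 = 415.8 kips.
Try a within the flange: a = T/(0.85 f'_c b_f) = 415.8/(0.85 × 4.5 × 23) = 4.726 in.
a = 4.726 > h_f = 4.5 in: the block extends into the web. Split into flange-overhang and web parts.
C_f = 0.85 f'_c (b_f − b_w) h_f = 0.85 × 4.5 × (23 − 10.2) × 4.5 = 220.3 kips.
Remaining web compression depth: a_w = (T − C_f)/(0.85 f'_c b_w) = (415.8 − 220.3)/(0.85 × 4.5 × 10.2) = 5.011 in.
M_n = C_f(d − h_f/2) + (T − C_f)(d − a_w/2) = 220.3 × (20.6 − 2.25) + 195.5 × (20.6 − 2.5055) = 4042.5 + 3537.5 = 7580.0 kip·in.
M_n = 7580.0/12 = 631.67 kip·ft.

M_n ≈ 632 kip·ft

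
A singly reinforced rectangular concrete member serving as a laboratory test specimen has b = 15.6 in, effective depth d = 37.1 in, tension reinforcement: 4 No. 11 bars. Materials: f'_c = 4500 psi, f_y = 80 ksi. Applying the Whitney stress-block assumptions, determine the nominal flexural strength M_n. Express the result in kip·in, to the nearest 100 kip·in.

M_n ≈ 16400 kip·in

A_s = 4 × 1.56 = 6.24 in².
T = A_s f_y = 6.24 × 80 = 499.2 kips.
a = T/(0.85 f'_c b) = 499.2/(0.85 × 4.5 × 15.6) = 8.366 in.
M_n = T(d − a/2) = 499.2 × (37.1 − 4.183) = 16432.2 kip·in.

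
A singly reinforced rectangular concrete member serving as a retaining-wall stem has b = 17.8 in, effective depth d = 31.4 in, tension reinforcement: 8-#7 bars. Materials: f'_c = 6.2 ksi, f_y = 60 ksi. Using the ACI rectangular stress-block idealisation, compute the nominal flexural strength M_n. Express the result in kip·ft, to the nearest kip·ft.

M_n ≈ 717 kip·ft

A_s = 8 × 0.6 = 4.8 in².
T = A_s f_y = 4.8 × 60 = 288 kips.
a = T/(0.85 f'_c b) = 288/(0.85 × 6.2 × 17.8) = 3.070 in.
M_n = T(d − a/2) = 288 × (31.4 − 1.535) = 8601.1 kip·in = 8601.1/12 = 716.76 kip·ft.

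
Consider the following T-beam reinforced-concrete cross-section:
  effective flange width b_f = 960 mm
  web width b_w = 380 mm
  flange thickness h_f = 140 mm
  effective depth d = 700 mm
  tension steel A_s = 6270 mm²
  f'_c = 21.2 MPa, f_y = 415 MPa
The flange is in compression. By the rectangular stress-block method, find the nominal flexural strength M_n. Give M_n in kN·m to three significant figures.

M_n ≈ 1620 kN·m

Tension: T = A_s f_y = 6270 × 415 = 2602050 N.
Try a within the flange: a = T/(0.85 f'_c b_f) = 2602050/(0.85 × 21.2 × 960) = 150.41 mm.
a = 150.41 > h_f = 140 mm: the block extends into the web. Split into flange-overhang and web parts.
C_f = 0.85 f'_c (b_f − b_w) h_f = 0.85 × 21.2 × (960 − 380) × 140 = 1463224 N.
Remaining web compression depth: a_w = (T − C_f)/(0.85 f'_c b_w) = (2602050 − 1463224)/(0.85 × 21.2 × 380) = 166.31 mm.
M_n = C_f(d − h_f/2) + (T − C_f)(d − a_w/2) = 1463224 × (700 − 70) + 1138826 × (700 − 83.155) = 921.83 + 702.48 = 1624.31 × 10⁶ N·mm.
M_n = 1624.31 kN·m.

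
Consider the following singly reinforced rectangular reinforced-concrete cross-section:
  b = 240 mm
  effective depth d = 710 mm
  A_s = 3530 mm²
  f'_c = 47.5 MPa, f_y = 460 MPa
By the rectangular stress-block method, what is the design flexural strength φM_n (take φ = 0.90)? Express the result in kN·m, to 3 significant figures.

T = A_s f_y = 3530 × 460 = 1623800 N = 1623.8 kN.
From C = T: a = T/(0.85 f'_c b) = 1623800/(0.85 × 47.5 × 240) = 167.57 mm.
M_n = T(d − a/2) = 1623.8 kN × (710 − 83.785) mm = 1016.85 kN·m.
φM_n = 0.90 × 1016.85 = 915.17 kN·m.

φM_n ≈ 915 kN·m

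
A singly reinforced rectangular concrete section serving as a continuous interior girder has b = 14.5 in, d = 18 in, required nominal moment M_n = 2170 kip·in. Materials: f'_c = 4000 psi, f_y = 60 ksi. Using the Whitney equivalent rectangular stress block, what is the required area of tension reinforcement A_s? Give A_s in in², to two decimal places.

A_s ≈ 2.17 in²

From M_n = 0.85 f'_c a b (d − a/2):
a = d − √(d² − 2M_n/(0.85 f'_c b)) = 18 − √(18² − 2 × 2170/(0.85 × 4 × 14.5)) = 2.639 in.
A_s = 0.85 f'_c a b / f_y = 0.85 × 4 × 2.639 × 14.5 / 60 = 2.168 in².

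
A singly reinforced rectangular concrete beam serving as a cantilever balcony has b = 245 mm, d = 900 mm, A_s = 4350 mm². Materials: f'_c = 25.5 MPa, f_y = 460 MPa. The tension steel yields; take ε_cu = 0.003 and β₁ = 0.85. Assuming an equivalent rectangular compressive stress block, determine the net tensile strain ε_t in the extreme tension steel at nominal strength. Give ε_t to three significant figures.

a = A_s f_y/(0.85 f'_c b) = 376.81 mm.
β₁ = 0.85, so c = a/β₁ = 376.81/0.85 = 443.31 mm.
From the linear strain diagram with ε_cu = 0.003: ε_t = 0.003 (d − c)/c = 0.003 × (900 − 443.31)/443.31 = 0.00309.
ε_t < 0.004 — the section is over-reinforced for flexure under ACI limits.

ε_t ≈ 0.00309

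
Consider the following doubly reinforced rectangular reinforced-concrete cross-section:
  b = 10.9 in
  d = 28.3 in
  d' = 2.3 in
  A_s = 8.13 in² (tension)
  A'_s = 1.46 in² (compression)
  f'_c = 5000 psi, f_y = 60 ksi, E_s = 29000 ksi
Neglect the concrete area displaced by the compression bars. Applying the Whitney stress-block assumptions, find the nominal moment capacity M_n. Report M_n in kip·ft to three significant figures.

Assume both steels yield.
a = (A_s − A'_s) f_y/(0.85 f'_c b) = (8.13 − 1.46) × 60/(0.85 × 5 × 10.9) = 8.639 in.
c = a/β₁ = 8.639/0.8 = 10.799 in; ε'_s = 0.003(c − d')/c = 0.0024 ≥ ε_y = 0.0021, so the compression steel yields.
M_n = (A_s − A'_s) f_y (d − a/2) + A'_s f_y (d − d') = 400.2 × (28.3 − 4.3195) + 87.6 × (28.3 − 2.3) = 9597.0 + 2277.6 = 11874.6 kip·in = 11874.6/12 = 989.55 kip·ft.

M_n ≈ 990 kip·ft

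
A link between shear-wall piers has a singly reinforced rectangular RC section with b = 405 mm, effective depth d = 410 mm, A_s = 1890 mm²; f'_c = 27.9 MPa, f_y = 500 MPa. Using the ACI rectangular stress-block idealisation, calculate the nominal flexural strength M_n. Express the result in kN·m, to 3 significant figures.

M_n ≈ 341 kN·m

T = A_s f_y = 1890 × 500 = 945000 N = 945 kN.
From C = T: a = T/(0.85 f'_c b) = 945000/(0.85 × 27.9 × 405) = 98.39 mm.
M_n = T(d − a/2) = 945 kN × (410 − 49.195) mm = 340.96 kN·m.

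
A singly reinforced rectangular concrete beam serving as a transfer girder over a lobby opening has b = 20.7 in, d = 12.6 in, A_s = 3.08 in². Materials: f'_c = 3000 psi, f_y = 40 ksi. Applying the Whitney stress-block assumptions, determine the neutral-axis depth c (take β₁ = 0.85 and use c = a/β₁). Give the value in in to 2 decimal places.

c ≈ 2.75 in

T = A_s f_y = 3.08 × 40 = 123.2 kips.
a = T/(0.85 f'_c b) = 123.2/(0.85 × 3 × 20.7) = 2.3340 in.
With β₁ = 0.85, c = a/β₁ = 2.3340/0.85 = 2.75 in.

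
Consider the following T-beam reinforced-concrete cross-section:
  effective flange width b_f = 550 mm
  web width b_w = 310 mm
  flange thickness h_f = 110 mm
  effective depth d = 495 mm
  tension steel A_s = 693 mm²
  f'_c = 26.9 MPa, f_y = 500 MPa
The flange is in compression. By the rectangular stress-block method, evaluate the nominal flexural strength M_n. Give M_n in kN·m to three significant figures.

M_n ≈ 167 kN·m

Tension: T = A_s f_y = 693 × 500 = 346500 N.
Try a within the flange: a = T/(0.85 f'_c b_f) = 346500/(0.85 × 26.9 × 550) = 27.55 mm.
Since a = 27.55 ≤ h_f = 110 mm, the stress block lies entirely in the flange; analyse as a rectangular beam of width b_f.
M_n = T(d − a/2) = 346500 × (495 − 13.775) = 166.74 × 10⁶ N·mm.
M_n = 166.74 kN·m.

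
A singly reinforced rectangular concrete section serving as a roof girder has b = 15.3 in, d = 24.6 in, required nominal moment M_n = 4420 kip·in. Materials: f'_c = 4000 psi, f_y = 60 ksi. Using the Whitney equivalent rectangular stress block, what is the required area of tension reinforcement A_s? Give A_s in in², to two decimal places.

From M_n = 0.85 f'_c a b (d − a/2):
a = d − √(d² − 2M_n/(0.85 f'_c b)) = 24.6 − √(24.6² − 2 × 4420/(0.85 × 4 × 15.3)) = 3.738 in.
A_s = 0.85 f'_c a b / f_y = 0.85 × 4 × 3.738 × 15.3 / 60 = 3.241 in².

A_s ≈ 3.24 in²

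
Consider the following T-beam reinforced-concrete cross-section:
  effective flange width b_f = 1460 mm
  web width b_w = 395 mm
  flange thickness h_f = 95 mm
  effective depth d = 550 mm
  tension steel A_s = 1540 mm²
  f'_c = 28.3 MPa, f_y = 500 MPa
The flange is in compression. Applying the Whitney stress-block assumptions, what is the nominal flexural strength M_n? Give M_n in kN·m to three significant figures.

Tension: T = A_s f_y = 1540 × 500 = 770000 N.
Try a within the flange: a = T/(0.85 f'_c b_f) = 770000/(0.85 × 28.3 × 1460) = 21.92 mm.
Since a = 21.92 ≤ h_f = 95 mm, the stress block lies entirely in the flange; analyse as a rectangular beam of width b_f.
M_n = T(d − a/2) = 770000 × (550 − 10.96) = 415.06 × 10⁶ N·mm.
M_n = 415.06 kN·m.

M_n ≈ 415 kN·m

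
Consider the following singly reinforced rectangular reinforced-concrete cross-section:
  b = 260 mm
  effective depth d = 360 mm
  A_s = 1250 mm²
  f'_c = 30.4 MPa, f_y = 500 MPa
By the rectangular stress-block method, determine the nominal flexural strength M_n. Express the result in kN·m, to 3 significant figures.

T = A_s f_y = 1250 × 500 = 625000 N = 625 kN.
From C = T: a = T/(0.85 f'_c b) = 625000/(0.85 × 30.4 × 260) = 93.03 mm.
M_n = T(d − a/2) = 625 kN × (360 − 46.515) mm = 195.93 kN·m.

M_n ≈ 196 kN·m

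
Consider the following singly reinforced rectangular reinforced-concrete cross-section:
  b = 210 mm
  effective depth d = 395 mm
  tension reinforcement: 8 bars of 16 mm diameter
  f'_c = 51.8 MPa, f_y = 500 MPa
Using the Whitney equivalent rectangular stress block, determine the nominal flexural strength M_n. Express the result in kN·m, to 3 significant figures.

M_n ≈ 283 kN·m

A_s = 8 × 201 = 1608 mm².
T = A_s f_y = 1608 × 500 = 804000 N = 804 kN.
From C = T: a = T/(0.85 f'_c b) = 804000/(0.85 × 51.8 × 210) = 86.95 mm.
M_n = T(d − a/2) = 804 kN × (395 − 43.475) mm = 282.63 kN·m.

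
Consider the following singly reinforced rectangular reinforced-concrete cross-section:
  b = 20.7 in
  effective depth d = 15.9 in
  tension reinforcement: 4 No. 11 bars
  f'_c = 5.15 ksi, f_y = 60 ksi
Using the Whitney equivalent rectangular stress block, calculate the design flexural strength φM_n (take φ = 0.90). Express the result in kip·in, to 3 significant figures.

φM_n ≈ 4660 kip·in

A_s = 4 × 1.56 = 6.24 in².
T = A_s f_y = 6.24 × 60 = 374.4 kips.
a = T/(0.85 f'_c b) = 374.4/(0.85 × 5.15 × 20.7) = 4.132 in.
M_n = T(d − a/2) = 374.4 × (15.9 − 2.066) = 5179.4 kip·in.
φM_n = 0.90 × 5179.4 = 4661.5 kip·in.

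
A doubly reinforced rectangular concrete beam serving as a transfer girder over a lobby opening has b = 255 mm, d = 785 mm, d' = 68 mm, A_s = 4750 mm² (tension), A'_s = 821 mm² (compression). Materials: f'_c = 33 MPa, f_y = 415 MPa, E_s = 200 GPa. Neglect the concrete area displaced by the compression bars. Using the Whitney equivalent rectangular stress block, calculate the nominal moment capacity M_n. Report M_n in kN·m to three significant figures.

M_n ≈ 1340 kN·m

Assume both tension and compression steel yield.
Net tension couple steel: A_s − A'_s = 3929 mm².
a = (A_s − A'_s) f_y / (0.85 f'_c b) = 1630535/(0.85 × 33 × 255) = 227.96 mm.
c = a/β₁ = 227.96/0.814 = 280.05 mm; ε'_s = 0.003(c − d')/c = 0.0023 ≥ f_y/E_s = 0.0021, so compression steel does yield.
M_n = (A_s − A'_s) f_y (d − a/2) + A'_s f_y (d − d') = [1630535 × (785 − 113.98) + 340715 × (785 − 68)] × 10⁻⁶ = 1094.12 + 244.29 = 1338.41 kN·m.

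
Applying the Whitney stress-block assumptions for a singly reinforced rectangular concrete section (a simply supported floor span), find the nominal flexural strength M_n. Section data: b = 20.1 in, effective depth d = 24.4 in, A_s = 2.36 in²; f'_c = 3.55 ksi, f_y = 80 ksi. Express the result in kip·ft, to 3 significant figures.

M_n ≈ 359 kip·ft

T = A_s f_y = 2.36 × 80 = 188.8 kips.
a = T/(0.85 f'_c b) = 188.8/(0.85 × 3.55 × 20.1) = 3.113 in.
M_n = T(d − a/2) = 188.8 × (24.4 − 1.5565) = 4312.9 kip·in = 4312.9/12 = 359.41 kip·ft.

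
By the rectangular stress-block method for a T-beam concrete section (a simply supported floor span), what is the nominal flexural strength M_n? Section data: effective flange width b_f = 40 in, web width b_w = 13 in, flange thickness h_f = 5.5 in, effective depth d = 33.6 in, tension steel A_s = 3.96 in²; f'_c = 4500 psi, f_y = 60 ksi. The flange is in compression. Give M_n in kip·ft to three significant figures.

Tension: T = A_s f_y = 3.96 × 60 = 237.6 kips.
Try a within the flange: a = T/(0.85 f'_c b_f) = 237.6/(0.85 × 4.5 × 40) = 1.553 in.
Since a = 1.553 ≤ h_f = 5.5 in, the stress block lies entirely in the flange; analyse as a rectangular beam of width b_f.
M_n = T(d − a/2) = 237.6 × (33.6 − 0.7765) = 7798.9 kip·in.
M_n = 7798.9/12 = 649.91 kip·ft.

M_n ≈ 650 kip·ft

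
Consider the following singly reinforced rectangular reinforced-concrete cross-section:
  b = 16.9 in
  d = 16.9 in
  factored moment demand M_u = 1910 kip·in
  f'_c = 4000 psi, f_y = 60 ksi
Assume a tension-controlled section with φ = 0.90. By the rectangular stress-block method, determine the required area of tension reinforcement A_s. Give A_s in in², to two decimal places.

M_n = M_u/φ = 1910/0.90 = 2122.22 kip·in.
From M_n = 0.85 f'_c a b (d − a/2):
a = d − √(d² − 2M_n/(0.85 f'_c b)) = 16.9 − √(16.9² − 2 × 2122.22/(0.85 × 4 × 16.9)) = 2.349 in.
A_s = 0.85 f'_c a b / f_y = 0.85 × 4 × 2.349 × 16.9 / 60 = 2.250 in².

A_s ≈ 2.25 in²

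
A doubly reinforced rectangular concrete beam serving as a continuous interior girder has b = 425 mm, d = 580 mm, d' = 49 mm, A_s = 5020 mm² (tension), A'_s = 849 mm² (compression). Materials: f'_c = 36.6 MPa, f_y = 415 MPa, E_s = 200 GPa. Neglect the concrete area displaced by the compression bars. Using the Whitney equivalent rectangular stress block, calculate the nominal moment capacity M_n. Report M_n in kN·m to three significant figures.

M_n ≈ 1080 kN·m

Assume both tension and compression steel yield.
Net tension couple steel: A_s − A'_s = 4171 mm².
a = (A_s − A'_s) f_y / (0.85 f'_c b) = 1730965/(0.85 × 36.6 × 425) = 130.92 mm.
c = a/β₁ = 130.92/0.789 = 165.93 mm; ε'_s = 0.003(c − d')/c = 0.0021 ≥ f_y/E_s = 0.0021, so compression steel does yield.
M_n = (A_s − A'_s) f_y (d − a/2) + A'_s f_y (d − d') = [1730965 × (580 − 65.46) + 352335 × (580 − 49)] × 10⁻⁶ = 890.65 + 187.09 = 1077.74 kN·m.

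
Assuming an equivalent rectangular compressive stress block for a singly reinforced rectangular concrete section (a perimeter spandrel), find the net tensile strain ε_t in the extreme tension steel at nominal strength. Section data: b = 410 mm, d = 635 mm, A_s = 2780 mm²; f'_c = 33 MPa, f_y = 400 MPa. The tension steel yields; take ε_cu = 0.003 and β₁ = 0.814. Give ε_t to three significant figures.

ε_t ≈ 0.0130

a = A_s f_y/(0.85 f'_c b) = 96.69 mm.
β₁ = 0.814, so c = a/β₁ = 96.69/0.814 = 118.78 mm.
From the linear strain diagram with ε_cu = 0.003: ε_t = 0.003 (d − c)/c = 0.003 × (635 − 118.78)/118.78 = 0.0130.
Since ε_t ≥ 0.005, the section is tension-controlled.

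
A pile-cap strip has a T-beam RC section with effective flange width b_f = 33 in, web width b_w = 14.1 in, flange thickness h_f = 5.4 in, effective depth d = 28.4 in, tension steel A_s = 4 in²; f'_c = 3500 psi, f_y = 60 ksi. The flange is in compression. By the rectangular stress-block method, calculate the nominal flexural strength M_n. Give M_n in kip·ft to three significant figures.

Tension: T = A_s f_y = 4 × 60 = 240 kips.
Try a within the flange: a = T/(0.85 f'_c b_f) = 240/(0.85 × 3.5 × 33) = 2.445 in.
Since a = 2.445 ≤ h_f = 5.4 in, the stress block lies entirely in the flange; analyse as a rectangular beam of width b_f.
M_n = T(d − a/2) = 240 × (28.4 − 1.2225) = 6522.6 kip·in.
M_n = 6522.6/12 = 543.55 kip·ft.

M_n ≈ 544 kip·ft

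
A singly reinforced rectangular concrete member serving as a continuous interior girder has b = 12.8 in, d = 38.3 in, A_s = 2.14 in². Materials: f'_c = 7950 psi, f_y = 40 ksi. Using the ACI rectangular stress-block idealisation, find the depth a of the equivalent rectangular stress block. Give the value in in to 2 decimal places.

T = A_s f_y = 2.14 × 40 = 85.6 kips.
a = T/(0.85 f'_c b) = 85.6/(0.85 × 7.95 × 12.8) = 0.99 in.

a ≈ 0.99 in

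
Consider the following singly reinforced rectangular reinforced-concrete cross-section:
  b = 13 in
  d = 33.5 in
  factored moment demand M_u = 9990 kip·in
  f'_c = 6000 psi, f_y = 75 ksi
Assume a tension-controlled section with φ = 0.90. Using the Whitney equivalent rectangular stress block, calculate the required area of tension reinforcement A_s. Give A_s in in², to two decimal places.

M_n = M_u/φ = 9990/0.90 = 11100 kip·in.
From M_n = 0.85 f'_c a b (d − a/2):
a = d − √(d² − 2M_n/(0.85 f'_c b)) = 33.5 − √(33.5² − 2 × 11100/(0.85 × 6 × 13)) = 5.439 in.
A_s = 0.85 f'_c a b / f_y = 0.85 × 6 × 5.439 × 13 / 75 = 4.808 in².

A_s ≈ 4.81 in²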